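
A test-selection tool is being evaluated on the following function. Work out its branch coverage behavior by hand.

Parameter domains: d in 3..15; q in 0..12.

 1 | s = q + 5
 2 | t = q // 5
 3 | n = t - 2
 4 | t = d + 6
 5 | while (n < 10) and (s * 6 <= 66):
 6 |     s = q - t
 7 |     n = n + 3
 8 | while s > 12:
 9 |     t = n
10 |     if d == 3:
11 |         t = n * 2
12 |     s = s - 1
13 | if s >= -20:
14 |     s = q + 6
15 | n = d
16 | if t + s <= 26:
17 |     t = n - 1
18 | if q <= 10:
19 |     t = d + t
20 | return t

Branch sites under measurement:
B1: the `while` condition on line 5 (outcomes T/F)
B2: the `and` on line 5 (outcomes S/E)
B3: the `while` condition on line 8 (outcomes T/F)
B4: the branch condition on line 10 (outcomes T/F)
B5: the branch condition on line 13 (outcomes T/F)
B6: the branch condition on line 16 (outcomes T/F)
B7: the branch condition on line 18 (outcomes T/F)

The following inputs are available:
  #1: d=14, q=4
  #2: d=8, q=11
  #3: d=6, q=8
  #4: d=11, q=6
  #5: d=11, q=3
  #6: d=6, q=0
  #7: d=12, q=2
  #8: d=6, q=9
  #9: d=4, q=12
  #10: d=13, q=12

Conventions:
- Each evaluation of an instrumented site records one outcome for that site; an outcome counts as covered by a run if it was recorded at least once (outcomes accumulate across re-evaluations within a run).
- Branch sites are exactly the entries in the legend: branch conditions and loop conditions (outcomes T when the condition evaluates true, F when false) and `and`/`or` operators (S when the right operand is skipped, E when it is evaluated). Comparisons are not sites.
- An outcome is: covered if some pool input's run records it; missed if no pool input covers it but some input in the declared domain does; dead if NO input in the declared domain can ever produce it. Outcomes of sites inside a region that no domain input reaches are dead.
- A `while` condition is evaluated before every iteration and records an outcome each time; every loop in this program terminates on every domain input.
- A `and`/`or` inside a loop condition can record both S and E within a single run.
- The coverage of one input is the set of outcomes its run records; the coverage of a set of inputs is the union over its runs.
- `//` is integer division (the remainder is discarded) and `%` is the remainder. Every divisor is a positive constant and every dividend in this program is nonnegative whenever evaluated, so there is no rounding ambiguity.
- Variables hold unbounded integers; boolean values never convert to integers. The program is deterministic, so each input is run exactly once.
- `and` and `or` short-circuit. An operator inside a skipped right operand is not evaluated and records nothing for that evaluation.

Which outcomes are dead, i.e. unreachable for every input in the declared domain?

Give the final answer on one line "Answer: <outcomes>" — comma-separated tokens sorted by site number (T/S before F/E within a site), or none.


exhaustive pass over the 169-input domain:
  reachable outcomes have witnesses, e.g. B1=T (e.g. d=3, q=0), B1=F (e.g. d=3, q=0), B2=S (e.g. d=3, q=0), B2=E (e.g. d=3, q=0)
Answer: none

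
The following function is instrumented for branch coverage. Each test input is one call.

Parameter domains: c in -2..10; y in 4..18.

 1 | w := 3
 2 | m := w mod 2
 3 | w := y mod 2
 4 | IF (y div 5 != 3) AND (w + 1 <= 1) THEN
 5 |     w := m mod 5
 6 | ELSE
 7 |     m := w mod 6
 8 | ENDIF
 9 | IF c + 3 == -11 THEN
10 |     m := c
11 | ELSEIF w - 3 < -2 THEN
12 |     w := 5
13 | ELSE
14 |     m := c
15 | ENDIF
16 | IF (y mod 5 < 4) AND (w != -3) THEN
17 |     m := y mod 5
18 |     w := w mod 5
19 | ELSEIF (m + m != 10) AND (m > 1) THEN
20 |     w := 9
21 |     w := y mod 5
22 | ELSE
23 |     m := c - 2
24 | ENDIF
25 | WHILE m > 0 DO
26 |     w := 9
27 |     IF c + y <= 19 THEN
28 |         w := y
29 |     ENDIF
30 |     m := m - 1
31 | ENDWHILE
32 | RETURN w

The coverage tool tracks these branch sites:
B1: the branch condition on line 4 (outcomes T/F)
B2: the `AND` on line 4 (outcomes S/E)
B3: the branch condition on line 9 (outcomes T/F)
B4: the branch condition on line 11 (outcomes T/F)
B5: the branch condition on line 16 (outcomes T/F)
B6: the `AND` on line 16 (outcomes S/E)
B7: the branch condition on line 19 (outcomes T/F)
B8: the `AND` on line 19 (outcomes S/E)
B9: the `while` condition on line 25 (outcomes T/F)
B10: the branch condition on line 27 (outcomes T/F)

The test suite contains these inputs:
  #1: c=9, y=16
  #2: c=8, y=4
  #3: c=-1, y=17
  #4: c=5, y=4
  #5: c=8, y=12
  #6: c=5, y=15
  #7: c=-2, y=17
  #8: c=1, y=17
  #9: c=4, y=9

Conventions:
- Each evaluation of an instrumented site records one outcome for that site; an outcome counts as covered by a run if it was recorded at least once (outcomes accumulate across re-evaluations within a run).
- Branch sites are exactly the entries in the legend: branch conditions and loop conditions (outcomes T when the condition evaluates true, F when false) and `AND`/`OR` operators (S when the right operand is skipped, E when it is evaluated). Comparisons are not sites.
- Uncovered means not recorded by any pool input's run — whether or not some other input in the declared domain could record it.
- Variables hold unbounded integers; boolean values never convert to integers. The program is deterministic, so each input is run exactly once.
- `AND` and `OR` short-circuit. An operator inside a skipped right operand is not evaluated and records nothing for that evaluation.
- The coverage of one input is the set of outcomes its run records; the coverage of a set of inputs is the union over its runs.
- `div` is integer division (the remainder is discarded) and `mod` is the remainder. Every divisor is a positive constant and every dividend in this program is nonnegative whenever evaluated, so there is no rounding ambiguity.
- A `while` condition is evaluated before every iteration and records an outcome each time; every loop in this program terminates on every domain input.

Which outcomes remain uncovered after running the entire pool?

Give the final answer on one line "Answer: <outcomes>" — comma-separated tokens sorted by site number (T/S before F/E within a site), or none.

input #1 (c=9, y=16): events B2->S, B1->F, B3->F, B4->T, B6->E, B5->T, B9->T, B10->F, B9->F; covers B1=F, B2=S, B3=F, B4=T, B5=T, B6=E, B9=T, B9=F, B10=F
input #2 (c=8, y=4): events B2->E, B1->T, B3->F, B4->F, B6->S, B5->F, B8->E, B7->T, B9->T, B10->T, B9->T, B10->T, B9->T, B10->T, ...; covers B1=T, B2=E, B3=F, B4=F, B5=F, B6=S, B7=T, B8=E, B9=T, B9=F, B10=T
input #3 (c=-1, y=17): events B2->S, B1->F, B3->F, B4->F, B6->E, B5->T, B9->T, B10->T, B9->T, B10->T, B9->F; covers B1=F, B2=S, B3=F, B4=F, B5=T, B6=E, B9=T, B9=F, B10=T
input #4 (c=5, y=4): events B2->E, B1->T, B3->F, B4->F, B6->S, B5->F, B8->S, B7->F, B9->T, B10->T, B9->T, B10->T, B9->T, B10->T, ...; covers B1=T, B2=E, B3=F, B4=F, B5=F, B6=S, B7=F, B8=S, B9=T, B9=F, B10=T
input #5 (c=8, y=12): events B2->E, B1->T, B3->F, B4->F, B6->E, B5->T, B9->T, B10->F, B9->T, B10->F, B9->F; covers B1=T, B2=E, B3=F, B4=F, B5=T, B6=E, B9=T, B9=F, B10=F
input #6 (c=5, y=15): events B2->S, B1->F, B3->F, B4->F, B6->E, B5->T, B9->F; covers B1=F, B2=S, B3=F, B4=F, B5=T, B6=E, B9=F
input #7 (c=-2, y=17): events B2->S, B1->F, B3->F, B4->F, B6->E, B5->T, B9->T, B10->T, B9->T, B10->T, B9->F; covers B1=F, B2=S, B3=F, B4=F, B5=T, B6=E, B9=T, B9=F, B10=T
input #8 (c=1, y=17): events B2->S, B1->F, B3->F, B4->F, B6->E, B5->T, B9->T, B10->T, B9->T, B10->T, B9->F; covers B1=F, B2=S, B3=F, B4=F, B5=T, B6=E, B9=T, B9=F, B10=T
input #9 (c=4, y=9): events B2->E, B1->F, B3->F, B4->F, B6->S, B5->F, B8->E, B7->T, B9->T, B10->T, B9->T, B10->T, B9->T, B10->T, ...; covers B1=F, B2=E, B3=F, B4=F, B5=F, B6=S, B7=T, B8=E, B9=T, B9=F, B10=T
union over the pool: B1=T, B1=F, B2=S, B2=E, B3=F, B4=T, B4=F, B5=T, B5=F, B6=S, B6=E, B7=T, B7=F, B8=S, B8=E, B9=T, B9=F, B10=T, B10=F
uncovered (1 of 20): B3=T

Answer: B3=T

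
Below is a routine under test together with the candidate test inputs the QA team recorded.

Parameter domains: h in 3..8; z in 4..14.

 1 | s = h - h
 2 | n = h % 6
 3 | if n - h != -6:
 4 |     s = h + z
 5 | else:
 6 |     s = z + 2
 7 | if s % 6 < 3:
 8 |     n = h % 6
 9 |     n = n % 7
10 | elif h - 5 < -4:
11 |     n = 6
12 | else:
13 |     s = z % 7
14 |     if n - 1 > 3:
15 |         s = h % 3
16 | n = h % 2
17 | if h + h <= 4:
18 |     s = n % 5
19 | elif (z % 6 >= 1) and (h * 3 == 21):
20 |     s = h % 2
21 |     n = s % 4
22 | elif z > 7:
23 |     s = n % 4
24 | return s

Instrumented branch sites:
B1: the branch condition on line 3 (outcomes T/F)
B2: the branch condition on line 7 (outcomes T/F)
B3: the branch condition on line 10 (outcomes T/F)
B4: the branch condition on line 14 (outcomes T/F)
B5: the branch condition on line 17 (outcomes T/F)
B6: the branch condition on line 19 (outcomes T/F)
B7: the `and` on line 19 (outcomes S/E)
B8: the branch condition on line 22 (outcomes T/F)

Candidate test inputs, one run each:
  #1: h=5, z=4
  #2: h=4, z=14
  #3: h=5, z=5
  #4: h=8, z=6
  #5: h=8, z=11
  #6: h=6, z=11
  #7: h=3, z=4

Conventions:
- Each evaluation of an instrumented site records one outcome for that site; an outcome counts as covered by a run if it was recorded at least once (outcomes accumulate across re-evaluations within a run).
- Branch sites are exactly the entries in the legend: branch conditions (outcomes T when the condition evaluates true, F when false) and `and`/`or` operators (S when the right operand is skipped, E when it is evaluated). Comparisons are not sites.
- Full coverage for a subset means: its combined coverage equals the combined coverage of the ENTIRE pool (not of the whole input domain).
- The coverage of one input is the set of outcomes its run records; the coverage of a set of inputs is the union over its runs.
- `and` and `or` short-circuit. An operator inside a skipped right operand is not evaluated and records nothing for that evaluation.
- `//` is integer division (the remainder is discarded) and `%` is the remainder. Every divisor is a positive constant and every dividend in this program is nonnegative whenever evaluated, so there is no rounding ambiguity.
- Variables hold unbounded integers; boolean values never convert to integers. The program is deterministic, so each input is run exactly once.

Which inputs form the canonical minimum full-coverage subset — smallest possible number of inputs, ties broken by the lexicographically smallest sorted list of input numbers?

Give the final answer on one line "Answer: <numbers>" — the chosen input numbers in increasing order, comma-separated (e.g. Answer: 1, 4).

#1 (h=5, z=4) -> covered: B1=T, B2=F, B3=F, B4=T, B5=F, B6=F, B7=E, B8=F
#2 (h=4, z=14) -> covered: B1=T, B2=T, B5=F, B6=F, B7=E, B8=T
#3 (h=5, z=5) -> covered: B1=T, B2=F, B3=F, B4=T, B5=F, B6=F, B7=E, B8=F
#4 (h=8, z=6) -> covered: B1=F, B2=T, B5=F, B6=F, B7=S, B8=F
#5 (h=8, z=11) -> covered: B1=F, B2=T, B5=F, B6=F, B7=E, B8=T
#6 (h=6, z=11) -> covered: B1=F, B2=T, B5=F, B6=F, B7=E, B8=T
#7 (h=3, z=4) -> covered: B1=T, B2=T, B5=F, B6=F, B7=E, B8=F
the full pool covers 12 outcomes: B1=T, B1=F, B2=T, B2=F, B3=F, B4=T, B5=F, B6=F, B7=S, B7=E, B8=T, B8=F
checked all size-1 subsets: none covers 12 outcomes (max 8/12)
checked all size-2 subsets: none covers 12 outcomes (max 11/12)
the canonical winner is {1, 2, 4}: size 3, full 12-outcome coverage, earliest index list among size-3 covers

Answer: 1, 2, 4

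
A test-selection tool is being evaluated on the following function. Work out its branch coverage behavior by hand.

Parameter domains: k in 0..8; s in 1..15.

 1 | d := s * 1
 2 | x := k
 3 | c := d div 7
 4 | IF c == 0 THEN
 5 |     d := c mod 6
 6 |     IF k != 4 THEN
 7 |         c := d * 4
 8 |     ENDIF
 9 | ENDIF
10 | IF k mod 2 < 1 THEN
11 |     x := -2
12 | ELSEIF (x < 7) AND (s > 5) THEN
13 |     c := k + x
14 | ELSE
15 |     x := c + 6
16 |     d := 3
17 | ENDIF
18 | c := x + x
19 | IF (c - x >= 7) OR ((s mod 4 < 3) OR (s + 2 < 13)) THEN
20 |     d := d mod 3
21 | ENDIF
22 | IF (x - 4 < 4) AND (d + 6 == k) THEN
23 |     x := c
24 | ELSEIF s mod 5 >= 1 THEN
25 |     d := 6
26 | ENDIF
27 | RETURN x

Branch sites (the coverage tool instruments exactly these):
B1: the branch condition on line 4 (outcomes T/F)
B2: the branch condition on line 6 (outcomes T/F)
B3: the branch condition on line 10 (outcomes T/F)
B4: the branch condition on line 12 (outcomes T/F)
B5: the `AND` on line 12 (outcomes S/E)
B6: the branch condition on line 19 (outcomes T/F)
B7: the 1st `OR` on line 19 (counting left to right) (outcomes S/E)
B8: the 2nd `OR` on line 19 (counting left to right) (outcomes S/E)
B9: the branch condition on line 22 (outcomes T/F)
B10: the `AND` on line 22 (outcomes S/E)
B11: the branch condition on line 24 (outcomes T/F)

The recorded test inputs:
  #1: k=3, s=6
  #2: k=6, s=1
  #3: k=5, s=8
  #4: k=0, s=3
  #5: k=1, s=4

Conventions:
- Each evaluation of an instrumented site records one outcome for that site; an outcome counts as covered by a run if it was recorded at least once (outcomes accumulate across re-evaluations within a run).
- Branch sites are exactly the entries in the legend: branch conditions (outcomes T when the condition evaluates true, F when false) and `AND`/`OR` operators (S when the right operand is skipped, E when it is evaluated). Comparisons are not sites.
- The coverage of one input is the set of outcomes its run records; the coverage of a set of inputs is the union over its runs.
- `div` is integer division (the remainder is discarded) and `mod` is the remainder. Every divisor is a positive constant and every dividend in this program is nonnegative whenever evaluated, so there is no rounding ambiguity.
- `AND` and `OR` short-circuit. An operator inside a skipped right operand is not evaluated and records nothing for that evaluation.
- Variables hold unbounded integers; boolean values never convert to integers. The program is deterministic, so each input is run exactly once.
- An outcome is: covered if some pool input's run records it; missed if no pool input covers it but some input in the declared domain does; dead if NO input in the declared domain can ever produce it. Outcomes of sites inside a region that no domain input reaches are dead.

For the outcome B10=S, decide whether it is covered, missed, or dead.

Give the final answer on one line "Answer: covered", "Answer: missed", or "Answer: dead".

no pool input records B10=S
but domain input (k=7, s=14) does record it -> reachable, so missed

Answer: missed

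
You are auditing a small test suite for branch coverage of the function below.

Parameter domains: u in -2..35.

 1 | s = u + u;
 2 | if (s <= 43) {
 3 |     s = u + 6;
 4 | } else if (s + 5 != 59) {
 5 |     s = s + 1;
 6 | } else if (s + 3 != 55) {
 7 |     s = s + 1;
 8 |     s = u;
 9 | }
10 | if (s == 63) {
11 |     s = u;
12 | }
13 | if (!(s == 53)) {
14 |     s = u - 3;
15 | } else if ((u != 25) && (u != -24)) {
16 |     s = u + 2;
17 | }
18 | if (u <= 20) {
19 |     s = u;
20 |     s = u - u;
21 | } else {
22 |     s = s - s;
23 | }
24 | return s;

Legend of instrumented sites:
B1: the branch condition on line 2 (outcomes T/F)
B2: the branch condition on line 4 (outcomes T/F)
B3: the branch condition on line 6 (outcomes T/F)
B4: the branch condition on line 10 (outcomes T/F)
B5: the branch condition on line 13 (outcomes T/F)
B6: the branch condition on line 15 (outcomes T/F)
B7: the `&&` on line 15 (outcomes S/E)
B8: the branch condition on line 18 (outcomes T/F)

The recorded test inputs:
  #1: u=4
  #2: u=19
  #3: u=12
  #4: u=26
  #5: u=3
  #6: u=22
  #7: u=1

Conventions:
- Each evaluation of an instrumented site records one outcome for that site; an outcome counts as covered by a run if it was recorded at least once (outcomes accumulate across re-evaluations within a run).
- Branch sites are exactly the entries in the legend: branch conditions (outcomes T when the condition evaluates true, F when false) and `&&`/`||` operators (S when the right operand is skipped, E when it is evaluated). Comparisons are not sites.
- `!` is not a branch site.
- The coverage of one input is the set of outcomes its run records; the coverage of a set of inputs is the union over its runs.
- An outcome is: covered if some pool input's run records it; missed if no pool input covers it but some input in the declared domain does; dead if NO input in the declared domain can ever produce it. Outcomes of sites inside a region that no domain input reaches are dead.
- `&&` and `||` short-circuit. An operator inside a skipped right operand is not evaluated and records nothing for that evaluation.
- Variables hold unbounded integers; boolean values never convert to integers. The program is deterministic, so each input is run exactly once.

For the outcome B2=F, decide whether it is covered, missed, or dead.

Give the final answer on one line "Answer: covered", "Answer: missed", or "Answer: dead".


no pool input records B2=F
but domain input (u=27) does record it -> reachable, so missed
Answer: missed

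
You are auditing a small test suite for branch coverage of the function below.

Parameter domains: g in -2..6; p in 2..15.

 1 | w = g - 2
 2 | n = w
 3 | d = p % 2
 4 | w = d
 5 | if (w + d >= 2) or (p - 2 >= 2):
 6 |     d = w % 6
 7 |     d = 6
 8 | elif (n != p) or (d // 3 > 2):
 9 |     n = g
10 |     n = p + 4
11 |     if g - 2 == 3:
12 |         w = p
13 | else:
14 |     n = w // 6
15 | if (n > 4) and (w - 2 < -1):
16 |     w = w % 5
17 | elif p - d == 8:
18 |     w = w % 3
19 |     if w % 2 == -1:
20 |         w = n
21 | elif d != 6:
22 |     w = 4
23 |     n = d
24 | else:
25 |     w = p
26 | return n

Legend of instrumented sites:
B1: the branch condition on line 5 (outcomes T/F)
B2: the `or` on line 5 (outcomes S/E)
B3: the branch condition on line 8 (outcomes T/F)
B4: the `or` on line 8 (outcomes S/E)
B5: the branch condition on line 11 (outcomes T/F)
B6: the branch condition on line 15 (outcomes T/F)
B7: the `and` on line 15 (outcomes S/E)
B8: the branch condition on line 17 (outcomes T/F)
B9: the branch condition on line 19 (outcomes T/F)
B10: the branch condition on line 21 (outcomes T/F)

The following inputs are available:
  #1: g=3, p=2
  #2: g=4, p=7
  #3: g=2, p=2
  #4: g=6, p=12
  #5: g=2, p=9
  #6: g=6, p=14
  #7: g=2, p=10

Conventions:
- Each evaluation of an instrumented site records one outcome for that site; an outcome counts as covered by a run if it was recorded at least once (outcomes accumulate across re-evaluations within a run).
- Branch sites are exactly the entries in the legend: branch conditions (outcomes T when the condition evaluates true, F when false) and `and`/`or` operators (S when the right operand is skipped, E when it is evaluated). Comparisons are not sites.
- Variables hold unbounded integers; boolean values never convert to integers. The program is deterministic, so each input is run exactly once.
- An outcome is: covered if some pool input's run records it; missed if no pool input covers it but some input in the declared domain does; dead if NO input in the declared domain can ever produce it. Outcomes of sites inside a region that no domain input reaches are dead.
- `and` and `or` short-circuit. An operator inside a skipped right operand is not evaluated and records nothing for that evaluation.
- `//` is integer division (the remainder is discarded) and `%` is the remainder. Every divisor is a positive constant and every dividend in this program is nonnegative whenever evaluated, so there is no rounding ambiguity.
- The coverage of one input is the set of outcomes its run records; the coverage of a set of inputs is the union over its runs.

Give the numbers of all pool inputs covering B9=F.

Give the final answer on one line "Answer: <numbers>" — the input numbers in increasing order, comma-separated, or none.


input #1 (g=3, p=2): misses B9=F
input #2 (g=4, p=7): misses B9=F
input #3 (g=2, p=2): misses B9=F
input #4 (g=6, p=12): misses B9=F
input #5 (g=2, p=9): misses B9=F
input #6 (g=6, p=14): covers B9=F
input #7 (g=2, p=10): misses B9=F
Answer: 6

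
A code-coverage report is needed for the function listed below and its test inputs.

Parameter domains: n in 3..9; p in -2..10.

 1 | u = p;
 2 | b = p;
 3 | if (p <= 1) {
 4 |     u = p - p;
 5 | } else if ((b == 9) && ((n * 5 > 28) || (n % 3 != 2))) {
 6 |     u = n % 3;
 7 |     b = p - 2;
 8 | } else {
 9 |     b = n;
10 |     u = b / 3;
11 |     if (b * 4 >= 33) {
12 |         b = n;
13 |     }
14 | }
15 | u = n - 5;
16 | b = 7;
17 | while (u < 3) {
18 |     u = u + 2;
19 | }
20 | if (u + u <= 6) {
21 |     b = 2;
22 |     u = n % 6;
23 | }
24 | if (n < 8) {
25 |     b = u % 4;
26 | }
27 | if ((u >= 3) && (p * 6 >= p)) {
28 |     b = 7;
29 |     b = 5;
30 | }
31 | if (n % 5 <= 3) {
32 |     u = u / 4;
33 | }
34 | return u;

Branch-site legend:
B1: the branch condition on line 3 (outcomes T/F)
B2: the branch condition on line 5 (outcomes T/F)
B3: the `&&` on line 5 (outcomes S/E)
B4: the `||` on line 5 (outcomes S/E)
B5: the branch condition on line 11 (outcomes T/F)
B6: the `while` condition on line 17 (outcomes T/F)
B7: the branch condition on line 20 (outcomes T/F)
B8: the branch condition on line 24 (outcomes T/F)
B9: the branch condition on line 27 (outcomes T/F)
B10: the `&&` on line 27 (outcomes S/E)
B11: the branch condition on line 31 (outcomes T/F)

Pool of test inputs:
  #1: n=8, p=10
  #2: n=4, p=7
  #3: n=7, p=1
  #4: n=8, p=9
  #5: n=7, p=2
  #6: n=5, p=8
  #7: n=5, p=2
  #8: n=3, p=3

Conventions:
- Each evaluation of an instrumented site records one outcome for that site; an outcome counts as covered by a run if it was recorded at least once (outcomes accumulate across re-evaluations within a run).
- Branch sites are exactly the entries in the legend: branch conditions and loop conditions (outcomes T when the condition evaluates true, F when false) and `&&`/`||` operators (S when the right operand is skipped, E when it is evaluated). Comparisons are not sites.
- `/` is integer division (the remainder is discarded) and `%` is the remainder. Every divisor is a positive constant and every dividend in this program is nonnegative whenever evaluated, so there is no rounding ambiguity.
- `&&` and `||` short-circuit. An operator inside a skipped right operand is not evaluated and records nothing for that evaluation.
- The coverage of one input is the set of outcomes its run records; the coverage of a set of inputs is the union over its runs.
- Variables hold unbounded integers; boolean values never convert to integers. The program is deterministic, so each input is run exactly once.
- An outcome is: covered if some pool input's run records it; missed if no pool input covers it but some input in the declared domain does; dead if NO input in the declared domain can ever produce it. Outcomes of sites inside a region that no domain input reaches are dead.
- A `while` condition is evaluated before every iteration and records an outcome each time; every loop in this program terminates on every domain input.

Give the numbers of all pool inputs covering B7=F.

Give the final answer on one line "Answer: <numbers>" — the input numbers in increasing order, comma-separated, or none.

input #1 (n=8, p=10): never hits B7=F
input #2 (n=4, p=7): never hits B7=F
input #3 (n=7, p=1): hits B7=F
input #4 (n=8, p=9): never hits B7=F
input #5 (n=7, p=2): hits B7=F
input #6 (n=5, p=8): hits B7=F
input #7 (n=5, p=2): hits B7=F
input #8 (n=3, p=3): hits B7=F

Answer: 3, 5, 6, 7, 8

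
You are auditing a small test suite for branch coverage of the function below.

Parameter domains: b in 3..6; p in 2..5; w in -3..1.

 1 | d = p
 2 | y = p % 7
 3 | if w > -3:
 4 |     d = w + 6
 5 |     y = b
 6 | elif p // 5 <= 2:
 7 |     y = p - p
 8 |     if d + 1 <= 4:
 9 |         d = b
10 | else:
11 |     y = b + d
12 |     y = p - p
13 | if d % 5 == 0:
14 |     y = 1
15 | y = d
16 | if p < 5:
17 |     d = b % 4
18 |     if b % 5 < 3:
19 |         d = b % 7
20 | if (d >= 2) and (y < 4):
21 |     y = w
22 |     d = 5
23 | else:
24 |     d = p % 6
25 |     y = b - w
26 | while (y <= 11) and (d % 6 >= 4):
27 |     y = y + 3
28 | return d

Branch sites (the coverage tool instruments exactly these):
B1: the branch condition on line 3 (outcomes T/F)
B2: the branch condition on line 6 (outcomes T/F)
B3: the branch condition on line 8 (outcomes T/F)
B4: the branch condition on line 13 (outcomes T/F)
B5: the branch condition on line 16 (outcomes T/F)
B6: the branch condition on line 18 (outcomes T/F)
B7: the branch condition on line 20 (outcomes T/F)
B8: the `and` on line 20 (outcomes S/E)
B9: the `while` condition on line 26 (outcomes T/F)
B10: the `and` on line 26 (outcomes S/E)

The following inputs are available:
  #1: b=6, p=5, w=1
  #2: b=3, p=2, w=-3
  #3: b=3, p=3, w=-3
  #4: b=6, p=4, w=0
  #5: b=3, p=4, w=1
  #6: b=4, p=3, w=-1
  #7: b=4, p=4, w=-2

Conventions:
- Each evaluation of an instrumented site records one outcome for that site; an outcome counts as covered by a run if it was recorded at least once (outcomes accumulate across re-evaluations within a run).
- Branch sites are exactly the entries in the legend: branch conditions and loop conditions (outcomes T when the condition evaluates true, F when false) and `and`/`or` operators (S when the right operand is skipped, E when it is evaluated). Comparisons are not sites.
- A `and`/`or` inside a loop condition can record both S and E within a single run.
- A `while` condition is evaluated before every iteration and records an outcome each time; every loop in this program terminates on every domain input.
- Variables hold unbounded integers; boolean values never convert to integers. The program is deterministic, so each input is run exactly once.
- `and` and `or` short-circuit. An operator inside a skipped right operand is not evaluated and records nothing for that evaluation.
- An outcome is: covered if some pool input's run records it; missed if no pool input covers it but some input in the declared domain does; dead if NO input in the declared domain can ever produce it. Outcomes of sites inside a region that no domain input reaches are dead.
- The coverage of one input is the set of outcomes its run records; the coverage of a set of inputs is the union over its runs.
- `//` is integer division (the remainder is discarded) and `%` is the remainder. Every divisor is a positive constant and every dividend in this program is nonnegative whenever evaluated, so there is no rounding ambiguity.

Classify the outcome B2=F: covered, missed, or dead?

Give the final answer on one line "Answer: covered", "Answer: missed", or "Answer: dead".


no pool input records B2=F
checking all 80 inputs in the declared domain: B2=F is never recorded -> dead
Answer: dead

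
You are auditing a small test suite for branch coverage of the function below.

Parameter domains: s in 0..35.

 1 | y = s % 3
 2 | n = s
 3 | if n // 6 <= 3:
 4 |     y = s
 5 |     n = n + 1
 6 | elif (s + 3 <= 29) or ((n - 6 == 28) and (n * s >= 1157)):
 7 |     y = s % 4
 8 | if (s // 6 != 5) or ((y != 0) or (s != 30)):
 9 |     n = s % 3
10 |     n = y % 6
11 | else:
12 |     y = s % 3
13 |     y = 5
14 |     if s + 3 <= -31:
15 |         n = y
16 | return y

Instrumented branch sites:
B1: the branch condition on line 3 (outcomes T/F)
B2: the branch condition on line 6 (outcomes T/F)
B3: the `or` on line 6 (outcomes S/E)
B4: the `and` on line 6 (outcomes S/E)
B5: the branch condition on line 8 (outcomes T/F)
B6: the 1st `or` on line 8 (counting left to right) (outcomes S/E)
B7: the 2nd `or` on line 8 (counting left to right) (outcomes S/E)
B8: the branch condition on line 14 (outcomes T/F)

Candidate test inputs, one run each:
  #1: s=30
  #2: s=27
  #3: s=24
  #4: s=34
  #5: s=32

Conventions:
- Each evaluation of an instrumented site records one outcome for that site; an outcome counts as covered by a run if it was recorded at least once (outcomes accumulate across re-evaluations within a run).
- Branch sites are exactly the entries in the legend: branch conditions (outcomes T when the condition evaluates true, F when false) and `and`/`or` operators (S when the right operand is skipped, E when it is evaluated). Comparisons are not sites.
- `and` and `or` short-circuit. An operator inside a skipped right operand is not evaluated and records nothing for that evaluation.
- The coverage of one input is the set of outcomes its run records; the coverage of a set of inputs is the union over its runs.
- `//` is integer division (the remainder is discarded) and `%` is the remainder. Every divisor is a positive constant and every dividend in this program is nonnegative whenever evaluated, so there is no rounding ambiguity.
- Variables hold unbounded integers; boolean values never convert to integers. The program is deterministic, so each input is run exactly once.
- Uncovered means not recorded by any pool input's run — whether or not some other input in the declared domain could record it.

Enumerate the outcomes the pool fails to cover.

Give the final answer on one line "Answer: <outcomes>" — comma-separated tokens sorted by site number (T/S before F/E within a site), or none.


run #1 (s=30) runs B1->F, B3->E, B4->S, B2->F, B6->E, B7->E, B5->F, B8->F; records B1=F, B2=F, B3=E, B4=S, B5=F, B6=E, B7=E, B8=F
run #2 (s=27) runs B1->F, B3->E, B4->S, B2->F, B6->S, B5->T; records B1=F, B2=F, B3=E, B4=S, B5=T, B6=S
run #3 (s=24) runs B1->F, B3->S, B2->T, B6->S, B5->T; records B1=F, B2=T, B3=S, B5=T, B6=S
run #4 (s=34) runs B1->F, B3->E, B4->E, B2->F, B6->E, B7->S, B5->T; records B1=F, B2=F, B3=E, B4=E, B5=T, B6=E, B7=S
run #5 (s=32) runs B1->F, B3->E, B4->S, B2->F, B6->E, B7->S, B5->T; records B1=F, B2=F, B3=E, B4=S, B5=T, B6=E, B7=S
union over the pool: B1=F, B2=T, B2=F, B3=S, B3=E, B4=S, B4=E, B5=T, B5=F, B6=S, B6=E, B7=S, B7=E, B8=F
uncovered (2 of 16): B1=T, B8=T
Answer: B1=T, B8=T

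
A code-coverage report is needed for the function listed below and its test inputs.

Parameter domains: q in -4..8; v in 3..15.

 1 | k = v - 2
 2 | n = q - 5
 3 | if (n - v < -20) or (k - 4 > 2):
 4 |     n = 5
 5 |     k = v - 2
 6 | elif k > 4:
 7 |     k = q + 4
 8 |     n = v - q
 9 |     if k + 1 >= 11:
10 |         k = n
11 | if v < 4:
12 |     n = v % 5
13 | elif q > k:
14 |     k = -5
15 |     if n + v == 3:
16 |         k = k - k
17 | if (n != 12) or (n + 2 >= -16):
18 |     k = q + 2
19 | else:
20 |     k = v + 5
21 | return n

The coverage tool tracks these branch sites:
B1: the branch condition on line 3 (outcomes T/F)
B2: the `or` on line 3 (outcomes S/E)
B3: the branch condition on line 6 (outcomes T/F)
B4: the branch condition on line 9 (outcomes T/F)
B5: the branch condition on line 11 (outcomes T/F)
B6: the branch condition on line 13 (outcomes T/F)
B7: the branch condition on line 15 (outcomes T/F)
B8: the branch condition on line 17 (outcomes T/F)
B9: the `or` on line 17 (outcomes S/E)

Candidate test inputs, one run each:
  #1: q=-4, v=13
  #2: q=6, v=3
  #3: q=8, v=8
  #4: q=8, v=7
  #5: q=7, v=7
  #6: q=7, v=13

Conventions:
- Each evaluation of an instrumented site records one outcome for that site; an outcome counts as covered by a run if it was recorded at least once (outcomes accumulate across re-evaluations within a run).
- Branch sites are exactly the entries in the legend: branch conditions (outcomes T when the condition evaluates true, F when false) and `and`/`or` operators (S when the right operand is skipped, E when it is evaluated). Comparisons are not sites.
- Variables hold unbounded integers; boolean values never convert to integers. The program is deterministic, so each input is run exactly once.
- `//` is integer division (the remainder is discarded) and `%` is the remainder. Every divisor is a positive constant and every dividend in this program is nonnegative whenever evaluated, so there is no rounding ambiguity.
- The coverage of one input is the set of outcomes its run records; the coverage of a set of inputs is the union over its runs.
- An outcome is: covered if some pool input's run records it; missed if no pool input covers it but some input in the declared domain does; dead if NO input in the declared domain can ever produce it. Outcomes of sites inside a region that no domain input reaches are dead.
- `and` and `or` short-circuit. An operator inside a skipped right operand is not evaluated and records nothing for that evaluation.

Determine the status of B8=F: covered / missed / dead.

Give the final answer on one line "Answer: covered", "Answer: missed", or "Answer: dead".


no pool input records B8=F
checking all 169 inputs in the declared domain: B8=F is never recorded -> dead
Answer: dead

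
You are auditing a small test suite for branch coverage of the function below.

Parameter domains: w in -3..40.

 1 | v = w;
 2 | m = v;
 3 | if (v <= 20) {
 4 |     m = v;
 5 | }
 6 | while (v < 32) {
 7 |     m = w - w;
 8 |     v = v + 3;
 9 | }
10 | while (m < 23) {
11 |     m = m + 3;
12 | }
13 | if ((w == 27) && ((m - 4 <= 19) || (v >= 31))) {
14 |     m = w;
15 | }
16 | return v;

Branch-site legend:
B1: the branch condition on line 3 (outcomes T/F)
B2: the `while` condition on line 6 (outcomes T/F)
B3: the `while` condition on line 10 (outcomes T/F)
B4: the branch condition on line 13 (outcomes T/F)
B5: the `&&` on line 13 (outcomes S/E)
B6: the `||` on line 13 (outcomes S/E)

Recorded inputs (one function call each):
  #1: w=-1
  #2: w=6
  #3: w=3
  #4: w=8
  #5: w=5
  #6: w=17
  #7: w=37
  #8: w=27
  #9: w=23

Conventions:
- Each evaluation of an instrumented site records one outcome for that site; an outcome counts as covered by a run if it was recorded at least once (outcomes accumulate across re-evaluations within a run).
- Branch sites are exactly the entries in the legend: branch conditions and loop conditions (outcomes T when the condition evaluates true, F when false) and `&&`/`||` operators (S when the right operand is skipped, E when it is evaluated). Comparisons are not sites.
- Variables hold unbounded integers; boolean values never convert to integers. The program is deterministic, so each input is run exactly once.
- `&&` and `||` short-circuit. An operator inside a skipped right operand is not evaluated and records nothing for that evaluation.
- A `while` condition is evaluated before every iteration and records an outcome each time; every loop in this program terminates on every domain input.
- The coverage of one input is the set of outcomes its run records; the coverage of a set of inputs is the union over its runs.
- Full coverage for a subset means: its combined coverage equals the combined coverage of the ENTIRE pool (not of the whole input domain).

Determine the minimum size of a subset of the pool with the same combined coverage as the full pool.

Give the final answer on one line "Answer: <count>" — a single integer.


#1 (w=-1) -> B1->T, B2->T, B2->T, B2->T, B2->T, B2->T, B2->T, B2->T, B2->T, B2->T, B2->T, B2->T, B2->F, B3->T, ...; covered: B1=T, B2=T, B2=F, B3=T, B3=F, B4=F, B5=S
#2 (w=6) -> B1->T, B2->T, B2->T, B2->T, B2->T, B2->T, B2->T, B2->T, B2->T, B2->T, B2->F, B3->T, B3->T, B3->T, ...; covered: B1=T, B2=T, B2=F, B3=T, B3=F, B4=F, B5=S
#3 (w=3) -> B1->T, B2->T, B2->T, B2->T, B2->T, B2->T, B2->T, B2->T, B2->T, B2->T, B2->T, B2->F, B3->T, B3->T, ...; covered: B1=T, B2=T, B2=F, B3=T, B3=F, B4=F, B5=S
#4 (w=8) -> B1->T, B2->T, B2->T, B2->T, B2->T, B2->T, B2->T, B2->T, B2->T, B2->F, B3->T, B3->T, B3->T, B3->T, ...; covered: B1=T, B2=T, B2=F, B3=T, B3=F, B4=F, B5=S
#5 (w=5) -> B1->T, B2->T, B2->T, B2->T, B2->T, B2->T, B2->T, B2->T, B2->T, B2->T, B2->F, B3->T, B3->T, B3->T, ...; covered: B1=T, B2=T, B2=F, B3=T, B3=F, B4=F, B5=S
#6 (w=17) -> B1->T, B2->T, B2->T, B2->T, B2->T, B2->T, B2->F, B3->T, B3->T, B3->T, B3->T, B3->T, B3->T, B3->T, ...; covered: B1=T, B2=T, B2=F, B3=T, B3=F, B4=F, B5=S
#7 (w=37) -> B1->F, B2->F, B3->F, B5->S, B4->F; covered: B1=F, B2=F, B3=F, B4=F, B5=S
#8 (w=27) -> B1->F, B2->T, B2->T, B2->F, B3->T, B3->T, B3->T, B3->T, B3->T, B3->T, B3->T, B3->T, B3->F, B5->E, ...; covered: B1=F, B2=T, B2=F, B3=T, B3=F, B4=T, B5=E, B6=E
#9 (w=23) -> B1->F, B2->T, B2->T, B2->T, B2->F, B3->T, B3->T, B3->T, B3->T, B3->T, B3->T, B3->T, B3->T, B3->F, ...; covered: B1=F, B2=T, B2=F, B3=T, B3=F, B4=F, B5=S
union over all inputs: B1=T, B1=F, B2=T, B2=F, B3=T, B3=F, B4=T, B4=F, B5=S, B5=E, B6=E (11 outcomes)
every size-1 subset falls short of the 11 outcomes (best: 8/11)
at size 2, {1, 8} reaches all 11 outcomes; every lexicographically earlier size-2 subset fails
Answer: 2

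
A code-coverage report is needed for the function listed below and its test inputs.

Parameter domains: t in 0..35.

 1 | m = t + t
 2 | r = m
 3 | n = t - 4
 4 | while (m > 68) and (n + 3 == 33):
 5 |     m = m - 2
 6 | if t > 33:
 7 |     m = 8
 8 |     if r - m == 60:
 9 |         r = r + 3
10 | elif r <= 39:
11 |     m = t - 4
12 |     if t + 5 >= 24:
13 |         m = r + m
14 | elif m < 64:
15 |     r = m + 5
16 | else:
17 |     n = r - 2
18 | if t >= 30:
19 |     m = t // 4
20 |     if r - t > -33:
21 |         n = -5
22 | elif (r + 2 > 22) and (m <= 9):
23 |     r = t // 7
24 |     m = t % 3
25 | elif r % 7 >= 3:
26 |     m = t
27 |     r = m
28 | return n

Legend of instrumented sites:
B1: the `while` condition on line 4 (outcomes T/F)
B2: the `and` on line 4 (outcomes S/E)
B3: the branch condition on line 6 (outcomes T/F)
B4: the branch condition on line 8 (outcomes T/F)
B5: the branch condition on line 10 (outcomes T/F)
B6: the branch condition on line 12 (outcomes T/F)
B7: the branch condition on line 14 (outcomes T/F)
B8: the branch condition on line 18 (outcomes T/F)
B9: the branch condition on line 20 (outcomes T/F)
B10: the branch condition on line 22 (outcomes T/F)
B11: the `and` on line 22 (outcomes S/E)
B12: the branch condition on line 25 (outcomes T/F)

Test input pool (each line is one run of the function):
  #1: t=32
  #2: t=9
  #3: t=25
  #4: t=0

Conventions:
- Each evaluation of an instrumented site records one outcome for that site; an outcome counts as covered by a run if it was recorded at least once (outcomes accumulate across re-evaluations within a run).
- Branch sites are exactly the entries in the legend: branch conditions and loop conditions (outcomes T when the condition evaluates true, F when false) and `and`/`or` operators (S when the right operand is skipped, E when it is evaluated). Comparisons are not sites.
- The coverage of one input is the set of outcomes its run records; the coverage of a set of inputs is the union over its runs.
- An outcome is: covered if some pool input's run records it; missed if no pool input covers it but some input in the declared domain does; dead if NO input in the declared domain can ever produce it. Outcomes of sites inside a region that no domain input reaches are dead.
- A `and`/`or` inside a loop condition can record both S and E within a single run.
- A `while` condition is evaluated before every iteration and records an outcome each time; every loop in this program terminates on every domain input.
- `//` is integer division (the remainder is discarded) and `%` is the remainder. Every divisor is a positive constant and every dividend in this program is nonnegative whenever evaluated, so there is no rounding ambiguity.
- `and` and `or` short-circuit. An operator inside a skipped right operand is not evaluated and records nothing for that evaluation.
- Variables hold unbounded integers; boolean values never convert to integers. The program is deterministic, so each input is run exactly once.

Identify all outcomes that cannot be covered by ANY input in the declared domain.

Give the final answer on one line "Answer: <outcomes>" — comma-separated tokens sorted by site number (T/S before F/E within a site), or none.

exhaustive pass over the 36-input domain:
  B1=T: no domain input ever produces it -> dead
  B9=F: no domain input ever produces it -> dead
  reachable outcomes have witnesses, e.g. B1=F (e.g. t=0), B2=S (e.g. t=0), B2=E (e.g. t=35), B3=T (e.g. t=34)

Answer: B1=T, B9=F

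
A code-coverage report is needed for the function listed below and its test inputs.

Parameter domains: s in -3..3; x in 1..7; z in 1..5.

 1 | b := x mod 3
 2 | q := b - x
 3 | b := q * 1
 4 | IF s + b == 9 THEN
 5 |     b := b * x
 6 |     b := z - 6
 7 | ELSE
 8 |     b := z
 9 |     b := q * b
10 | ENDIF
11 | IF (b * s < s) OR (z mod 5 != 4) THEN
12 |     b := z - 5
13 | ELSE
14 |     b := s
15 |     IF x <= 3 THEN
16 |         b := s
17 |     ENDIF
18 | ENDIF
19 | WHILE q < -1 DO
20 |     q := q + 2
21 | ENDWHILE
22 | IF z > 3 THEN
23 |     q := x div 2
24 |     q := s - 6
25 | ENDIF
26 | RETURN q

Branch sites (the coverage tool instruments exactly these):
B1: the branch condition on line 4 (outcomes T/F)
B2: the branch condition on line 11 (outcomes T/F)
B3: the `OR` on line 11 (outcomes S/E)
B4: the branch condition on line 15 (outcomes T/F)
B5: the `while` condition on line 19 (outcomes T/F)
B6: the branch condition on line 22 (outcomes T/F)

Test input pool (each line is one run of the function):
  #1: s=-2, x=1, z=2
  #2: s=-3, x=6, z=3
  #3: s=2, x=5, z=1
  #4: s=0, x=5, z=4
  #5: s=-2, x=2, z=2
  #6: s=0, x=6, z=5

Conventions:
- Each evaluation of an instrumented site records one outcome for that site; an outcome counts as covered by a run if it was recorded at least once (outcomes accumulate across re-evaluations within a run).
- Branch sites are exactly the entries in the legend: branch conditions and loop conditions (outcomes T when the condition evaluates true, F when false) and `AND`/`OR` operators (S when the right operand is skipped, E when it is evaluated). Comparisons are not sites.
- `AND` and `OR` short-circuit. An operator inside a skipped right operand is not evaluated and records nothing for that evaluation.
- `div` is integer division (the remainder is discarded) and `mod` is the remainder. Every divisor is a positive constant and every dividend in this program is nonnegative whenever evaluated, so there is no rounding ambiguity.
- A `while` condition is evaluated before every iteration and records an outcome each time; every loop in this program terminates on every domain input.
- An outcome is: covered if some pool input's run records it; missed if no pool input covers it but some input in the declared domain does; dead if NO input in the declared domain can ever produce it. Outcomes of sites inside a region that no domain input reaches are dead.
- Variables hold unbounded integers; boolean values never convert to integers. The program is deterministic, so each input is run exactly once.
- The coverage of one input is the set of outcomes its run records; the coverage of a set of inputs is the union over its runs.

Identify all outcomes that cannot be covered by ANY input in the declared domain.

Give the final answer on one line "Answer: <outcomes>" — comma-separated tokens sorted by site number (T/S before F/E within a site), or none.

checking every outcome against all 245 domain inputs:
  B1=T: never recorded by any domain input -> dead
  reachable outcomes have witnesses, e.g. B1=F (e.g. s=-3, x=1, z=1), B2=T (e.g. s=-3, x=1, z=1), B2=F (e.g. s=-3, x=1, z=4), B3=S (e.g. s=1, x=1, z=1)

Answer: B1=T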